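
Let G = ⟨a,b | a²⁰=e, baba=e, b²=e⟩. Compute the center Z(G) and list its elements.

An element z ∈ Z(G) iff z commutes with every generator.
For example a¹⁰ is central: (a¹⁰)·a = a¹¹ = a·(a¹⁰); (a¹⁰)·b = a¹⁰b = b·(a¹⁰).
Whereas a ∉ Z(G) since a·b = ab ≠ a¹⁹b = b·a.
Checking each of the 40 elements this way gives Z(G) = {e, a¹⁰}, of order 2.

Answer: {e, a¹⁰}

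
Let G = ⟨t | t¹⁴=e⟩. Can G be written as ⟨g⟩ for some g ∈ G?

|G| = 14. The element t has order 14 (its powers give 14 distinct elements), so ⟨t⟩ = G and G is cyclic.

Answer: Yes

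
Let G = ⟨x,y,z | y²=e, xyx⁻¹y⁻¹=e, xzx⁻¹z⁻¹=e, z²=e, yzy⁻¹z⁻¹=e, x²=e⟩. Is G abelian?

Each pair of generators commutes: x·y = xy = y·x; x·z = xz = z·x; y·z = yz = z·y. Since the generators pairwise commute, every element of G commutes with every other, so G is abelian.

Answer: Yes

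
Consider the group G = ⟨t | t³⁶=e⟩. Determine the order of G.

G is generated by a single element, so G is cyclic. The relator gives t³⁶ = e and no smaller power is forced to be e, so the 36 powers {e, t, t², t³, t⁴, t⁵, t⁶, t⁷, t⁸, t⁹, t²², t²³, t²¹, t²⁰, t²⁴, t²⁵, t²⁶, t²⁷, t²⁸, t²⁹, t³², t³³, t³¹, t³⁰, t³⁴, t³⁵, t¹², t¹³, t¹¹, t¹⁰, t¹⁴, t¹⁵, t¹⁶, t¹⁷, t¹⁸, t¹⁹} are distinct. Hence |G| = 36.

Answer: 36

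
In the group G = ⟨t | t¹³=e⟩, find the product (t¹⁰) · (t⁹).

Compute (t¹⁰) · (t⁹) by multiplying left to right and reducing via the relations at each step:
  (t¹⁰) · t⁹ = t⁶

Answer: t⁶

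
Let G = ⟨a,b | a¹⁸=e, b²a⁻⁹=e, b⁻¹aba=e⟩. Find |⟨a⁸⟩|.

|⟨a⁸⟩| equals the order of a⁸. Compute successive powers until reaching e:
  (a⁸)¹ = a⁸, (a⁸)² = a¹⁶, (a⁸)³ = a⁶, (a⁸)⁴ = a¹⁴, (a⁸)⁵ = a⁴, (a⁸)⁶ = a¹², (a⁸)⁷ = a², (a⁸)⁸ = a¹⁰, (a⁸)⁹ = e.
The smallest positive k with (a⁸)ᵏ = e is 9, so |⟨a⁸⟩| = 9.

Answer: 9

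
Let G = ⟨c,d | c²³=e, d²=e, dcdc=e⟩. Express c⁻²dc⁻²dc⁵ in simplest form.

Multiply left to right, reducing at each step:
  (c²¹) · d = c²¹d
  (c²¹d) · c⁻² = d
  d · d = e
  e · c⁵ = c⁵

Answer: c⁵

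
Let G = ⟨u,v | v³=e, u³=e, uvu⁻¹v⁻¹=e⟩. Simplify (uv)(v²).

Compute (uv) · (v²) by multiplying left to right and reducing via the relations at each step:
  (uv) · v² = u

Answer: u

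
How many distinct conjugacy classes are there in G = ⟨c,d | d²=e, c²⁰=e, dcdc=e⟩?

The conjugacy classes (representative and size) are:
  [e] (size 1), [c] (size 2), [c¹⁸] (size 2), [c³] (size 2), [c⁴] (size 2), [c¹⁵] (size 2), [c¹⁴] (size 2), [c⁷] (size 2), [c¹²] (size 2), [c¹¹] (size 2), [c¹⁰] (size 1), [c¹⁸d] (size 10), [c⁵d] (size 10).
Class equation: 1 + 2 + 2 + 2 + 2 + 2 + 2 + 2 + 2 + 2 + 1 + 10 + 10 = 40 = |G|. So G has 13 conjugacy classes.

Answer: 13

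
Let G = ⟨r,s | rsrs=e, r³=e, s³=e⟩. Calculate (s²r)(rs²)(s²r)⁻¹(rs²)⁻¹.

[(s²r), (rs²)] = (s²r)·(rs²)·(s²r)⁻¹·(rs²)⁻¹.
  (s²r) · (rs²) = r
  r · (r²s) = s
  s · (sr²) = rs

Answer: rs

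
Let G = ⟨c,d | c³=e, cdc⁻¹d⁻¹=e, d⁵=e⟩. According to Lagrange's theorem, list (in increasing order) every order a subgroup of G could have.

|G| = 15 = 3 · 5. By Lagrange's theorem the order of any subgroup divides 15; the divisors of 15 are 1, 3, 5, 15.

Answer: 1, 3, 5, 15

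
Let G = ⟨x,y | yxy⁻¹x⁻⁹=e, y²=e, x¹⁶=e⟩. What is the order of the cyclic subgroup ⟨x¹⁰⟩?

|⟨x¹⁰⟩| equals the order of x¹⁰. Compute successive powers until reaching e:
  (x¹⁰)¹ = x¹⁰, (x¹⁰)² = x⁴, (x¹⁰)³ = x¹⁴, (x¹⁰)⁴ = x⁸, (x¹⁰)⁵ = x², (x¹⁰)⁶ = x¹², (x¹⁰)⁷ = x⁶, (x¹⁰)⁸ = e.
The smallest positive k with (x¹⁰)ᵏ = e is 8, so |⟨x¹⁰⟩| = 8.

Answer: 8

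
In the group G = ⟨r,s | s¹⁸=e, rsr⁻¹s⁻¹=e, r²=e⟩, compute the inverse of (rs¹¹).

The order of (rs¹¹) is 18 (smallest k with (rs¹¹)ᵏ = e), so (rs¹¹)⁻¹ = (rs¹¹)¹⁷ = rs⁷.
Check: (rs¹¹) · (rs⁷) → (rs¹¹) · r = s¹¹;   (s¹¹) · s⁷ = e, giving e as required.

Answer: rs⁷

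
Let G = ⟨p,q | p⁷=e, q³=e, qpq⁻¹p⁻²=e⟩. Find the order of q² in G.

Compute successive powers until reaching e:
  (q²)¹ = q², (q²)² = q, (q²)³ = e.
The smallest positive k with (q²)ᵏ = e is 3.

Answer: 3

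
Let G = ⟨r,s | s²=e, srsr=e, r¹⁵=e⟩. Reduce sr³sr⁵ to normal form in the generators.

Multiply left to right, reducing at each step:
  s · r³ = r¹²s
  (r¹²s) · s = r¹²
  (r¹²) · r⁵ = r²

Answer: r²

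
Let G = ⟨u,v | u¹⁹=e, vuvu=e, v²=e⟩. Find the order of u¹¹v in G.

Compute successive powers until reaching e:
  (u¹¹v)¹ = u¹¹v, (u¹¹v)² = e.
The smallest positive k with (u¹¹v)ᵏ = e is 2.

Answer: 2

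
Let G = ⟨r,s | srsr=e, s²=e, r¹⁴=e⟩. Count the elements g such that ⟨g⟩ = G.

⟨g⟩ = G would require ord(g) = |G| = 28, but the maximum element order in G is 14 < 28. So G is not cyclic and no single element generates it: the count is 0.

Answer: 0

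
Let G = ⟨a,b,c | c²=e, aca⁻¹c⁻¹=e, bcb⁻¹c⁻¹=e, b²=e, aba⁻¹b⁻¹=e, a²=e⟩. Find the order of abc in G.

Compute successive powers until reaching e:
  (abc)¹ = abc, (abc)² = e.
The smallest positive k with (abc)ᵏ = e is 2.

Answer: 2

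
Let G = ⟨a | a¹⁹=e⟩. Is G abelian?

G has a single generator, so G is cyclic and hence abelian.

Answer: Yes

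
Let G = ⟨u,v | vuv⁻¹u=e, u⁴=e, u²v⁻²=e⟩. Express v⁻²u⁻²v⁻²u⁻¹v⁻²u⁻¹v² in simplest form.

Multiply left to right, reducing at each step:
  (u²) · u⁻² = e
  e · v⁻² = u²
  (u²) · u⁻¹ = u
  u · v⁻² = u³
  (u³) · u⁻¹ = u²
  (u²) · v² = e

Answer: e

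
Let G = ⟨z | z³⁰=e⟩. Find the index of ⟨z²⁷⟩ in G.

First find ord(z²⁷) by computing successive powers:
  (z²⁷)¹ = z²⁷, (z²⁷)² = z²⁴, (z²⁷)³ = z²¹, (z²⁷)⁴ = z¹⁸, (z²⁷)⁵ = z¹⁵, (z²⁷)⁶ = z¹², (z²⁷)⁷ = z⁹, (z²⁷)⁸ = z⁶, (z²⁷)⁹ = z³, (z²⁷)¹⁰ = e.
So |⟨z²⁷⟩| = ord(z²⁷) = 10. With |G| = 30, by Lagrange [G : ⟨z²⁷⟩] = 30/10 = 3.

Answer: 3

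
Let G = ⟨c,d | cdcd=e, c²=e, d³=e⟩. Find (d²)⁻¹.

The order of (d²) is 3 (smallest k with (d²)ᵏ = e), so (d²)⁻¹ = (d²)² = d.
Check: (d²) · d → (d²) · d = e, giving e as required.

Answer: d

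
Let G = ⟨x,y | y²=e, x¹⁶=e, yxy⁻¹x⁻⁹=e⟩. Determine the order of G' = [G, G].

G' = [G, G] is generated by all commutators. The generator-pair commutators are: [x, y] = x⁸.
The subgroup they normally generate is {e, x⁸}, of order 2.
Check: |G/G'| = 32/2 = 16 is the order of the abelianisation.

Answer: 2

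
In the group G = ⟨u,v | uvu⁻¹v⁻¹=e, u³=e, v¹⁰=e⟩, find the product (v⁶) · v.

Compute (v⁶) · v by multiplying left to right and reducing via the relations at each step:
  (v⁶) · v = v⁷

Answer: v⁷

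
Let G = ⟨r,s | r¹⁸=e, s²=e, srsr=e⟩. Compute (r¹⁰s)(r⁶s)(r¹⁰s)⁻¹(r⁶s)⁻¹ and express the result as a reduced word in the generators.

[(r¹⁰s), (r⁶s)] = (r¹⁰s)·(r⁶s)·(r¹⁰s)⁻¹·(r⁶s)⁻¹.
  (r¹⁰s) · (r⁶s) = r⁴
  (r⁴) · (r¹⁰s) = r¹⁴s
  (r¹⁴s) · (r⁶s) = r⁸

Answer: r⁸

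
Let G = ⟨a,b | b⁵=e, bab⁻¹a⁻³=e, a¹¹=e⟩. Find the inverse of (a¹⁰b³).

The order of (a¹⁰b³) is 5 (smallest k with (a¹⁰b³)ᵏ = e), so (a¹⁰b³)⁻¹ = (a¹⁰b³)⁴ = a⁹b².
Check: (a¹⁰b³) · (a⁹b²) → (a¹⁰b³) · a⁹ = b³;   (b³) · b² = e, giving e as required.

Answer: a⁹b²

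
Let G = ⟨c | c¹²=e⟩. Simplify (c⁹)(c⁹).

Compute (c⁹) · (c⁹) by multiplying left to right and reducing via the relations at each step:
  (c⁹) · c⁹ = c⁶

Answer: c⁶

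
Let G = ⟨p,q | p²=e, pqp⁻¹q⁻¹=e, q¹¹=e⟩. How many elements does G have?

Enumerate words in the generators, reducing via the relations: the distinct elements are
  {e, p, q, pq, q², q³, q⁴, q⁵, q⁶, q⁷, q⁸, q⁹, pq², pq³, pq⁴, pq⁵, pq⁶, pq⁷, pq⁸, pq⁹, q¹⁰, pq¹⁰}.
No further products give new elements, so |G| = 22.

Answer: 22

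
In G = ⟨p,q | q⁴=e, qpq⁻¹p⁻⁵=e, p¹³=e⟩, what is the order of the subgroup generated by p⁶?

|⟨p⁶⟩| equals the order of p⁶. Compute successive powers until reaching e:
  (p⁶)¹ = p⁶, (p⁶)² = p¹², (p⁶)³ = p⁵, (p⁶)⁴ = p¹¹, (p⁶)⁵ = p⁴, (p⁶)⁶ = p¹⁰, (p⁶)⁷ = p³, (p⁶)⁸ = p⁹, (p⁶)⁹ = p², (p⁶)¹⁰ = p⁸, (p⁶)¹¹ = p, (p⁶)¹² = p⁷, (p⁶)¹³ = e.
The smallest positive k with (p⁶)ᵏ = e is 13, so |⟨p⁶⟩| = 13.

Answer: 13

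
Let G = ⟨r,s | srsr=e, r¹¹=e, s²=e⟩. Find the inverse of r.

The order of r is 11 (smallest k with rᵏ = e), so r⁻¹ = r¹⁰ = r¹⁰.
Check: r · (r¹⁰) → r · r¹⁰ = e, giving e as required.

Answer: r¹⁰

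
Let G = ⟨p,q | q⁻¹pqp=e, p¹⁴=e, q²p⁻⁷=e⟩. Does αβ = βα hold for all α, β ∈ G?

p·q = pq but q·p = p⁶q⁻¹, so p·q ≠ q·p and G is not abelian.

Answer: No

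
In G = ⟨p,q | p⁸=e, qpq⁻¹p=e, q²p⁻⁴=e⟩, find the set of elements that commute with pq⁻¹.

⟨pq⁻¹⟩ ⊆ C_G(pq⁻¹) since powers of pq⁻¹ commute with pq⁻¹; so |C_G(pq⁻¹)| ≥ |⟨pq⁻¹⟩| = 4.
By orbit–stabilizer, |C_G(pq⁻¹)| = |G| / |conj. class of pq⁻¹| = 16 / 4 = 4.
The 4 elements commuting with pq⁻¹ are {e, p⁴, pq, pq⁻¹}.

Answer: {e, p⁴, pq, pq⁻¹}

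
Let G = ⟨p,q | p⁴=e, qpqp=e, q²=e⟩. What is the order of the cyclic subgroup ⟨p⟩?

|⟨p⟩| equals the order of p. Compute successive powers until reaching e:
  p¹ = p, p² = p², p³ = p³, p⁴ = e.
The smallest positive k with pᵏ = e is 4, so |⟨p⟩| = 4.

Answer: 4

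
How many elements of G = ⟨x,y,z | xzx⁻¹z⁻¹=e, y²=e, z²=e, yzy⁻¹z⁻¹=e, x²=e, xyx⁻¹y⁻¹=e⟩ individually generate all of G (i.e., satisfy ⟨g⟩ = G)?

⟨g⟩ = G would require ord(g) = |G| = 8, but the maximum element order in G is 2 < 8. So G is not cyclic and no single element generates it: the count is 0.

Answer: 0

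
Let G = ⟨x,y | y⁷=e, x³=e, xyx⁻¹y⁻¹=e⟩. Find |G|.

Enumerate words in the generators, reducing via the relations: the distinct elements are
  {e, x, y, xy, x², y², y³, y⁴, y⁵, y⁶, xy², xy³, xy⁴, xy⁵, xy⁶, x²y, x²y², x²y³, x²y⁴, x²y⁵, x²y⁶}.
No further products give new elements, so |G| = 21.

Answer: 21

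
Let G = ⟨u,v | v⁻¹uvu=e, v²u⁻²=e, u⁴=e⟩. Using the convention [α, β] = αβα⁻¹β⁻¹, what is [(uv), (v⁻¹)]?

[(uv), (v⁻¹)] = (uv)·(v⁻¹)·(uv)⁻¹·(v⁻¹)⁻¹.
  (uv) · (v⁻¹) = u
  u · (uv⁻¹) = v
  v · v = u²

Answer: u²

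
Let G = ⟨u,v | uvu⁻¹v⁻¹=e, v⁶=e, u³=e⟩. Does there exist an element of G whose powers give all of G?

|G| = 18, but the maximum element order in G is 6 < 18. No single element generates all of G, so G is not cyclic.

Answer: No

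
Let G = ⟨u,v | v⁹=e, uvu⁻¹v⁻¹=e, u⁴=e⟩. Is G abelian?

Each pair of generators commutes: u·v = uv = v·u. Since the generators pairwise commute, every element of G commutes with every other, so G is abelian.

Answer: Yes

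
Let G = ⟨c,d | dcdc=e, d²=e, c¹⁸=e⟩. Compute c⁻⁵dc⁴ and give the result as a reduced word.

Multiply left to right, reducing at each step:
  (c¹³) · d = c¹³d
  (c¹³d) · c⁴ = c⁹d

Answer: c⁹d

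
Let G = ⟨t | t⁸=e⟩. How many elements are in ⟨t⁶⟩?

|⟨t⁶⟩| equals the order of t⁶. Compute successive powers until reaching e:
  (t⁶)¹ = t⁶, (t⁶)² = t⁴, (t⁶)³ = t², (t⁶)⁴ = e.
The smallest positive k with (t⁶)ᵏ = e is 4, so |⟨t⁶⟩| = 4.

Answer: 4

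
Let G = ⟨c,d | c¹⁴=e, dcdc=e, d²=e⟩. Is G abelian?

c·d = cd but d·c = c¹³d, so c·d ≠ d·c and G is not abelian.

Answer: No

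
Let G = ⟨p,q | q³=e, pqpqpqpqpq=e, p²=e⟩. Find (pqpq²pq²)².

Compute successive powers of (pqpq²pq²), reducing at each step:
  (pqpq²pq²)²: (pqpq²pq²) · p = pq²pqpq;   (pq²pqpq) · q = pq²pqpq²;   (pq²pqpq²) · p = pq²pqpq²p;   (pq²pqpq²p) · q² = pq²pqpq²pq²;   (pq²pqpq²pq²) · p = qpqpq²pq;   (qpqpq²pq) · q² = qpqpq²p

Answer: qpqpq²p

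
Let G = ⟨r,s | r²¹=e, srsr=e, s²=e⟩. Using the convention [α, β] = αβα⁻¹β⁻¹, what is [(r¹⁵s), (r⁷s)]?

[(r¹⁵s), (r⁷s)] = (r¹⁵s)·(r⁷s)·(r¹⁵s)⁻¹·(r⁷s)⁻¹.
  (r¹⁵s) · (r⁷s) = r⁸
  (r⁸) · (r¹⁵s) = r²s
  (r²s) · (r⁷s) = r¹⁶

Answer: r¹⁶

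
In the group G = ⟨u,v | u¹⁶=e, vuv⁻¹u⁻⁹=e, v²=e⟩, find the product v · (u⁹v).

Compute v · (u⁹v) by multiplying left to right and reducing via the relations at each step:
  v · u⁹ = uv
  (uv) · v = u

Answer: u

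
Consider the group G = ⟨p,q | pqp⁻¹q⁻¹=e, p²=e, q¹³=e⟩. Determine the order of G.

Enumerate words in the generators, reducing via the relations: the distinct elements are
  {e, p, q, pq, q², q³, q⁴, q⁵, q⁶, q⁷, q⁸, q⁹, pq², pq³, pq⁴, pq⁵, pq⁶, pq⁷, pq⁸, pq⁹, q¹², q¹¹, q¹⁰, pq¹², pq¹¹, pq¹⁰}.
No further products give new elements, so |G| = 26.

Answer: 26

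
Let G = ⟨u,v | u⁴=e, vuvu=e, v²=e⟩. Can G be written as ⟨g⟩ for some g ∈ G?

Every cyclic group is abelian. But u·v = uv while v·u = u³v, so u·v ≠ v·u and G is not abelian. Hence G is not cyclic.

Answer: No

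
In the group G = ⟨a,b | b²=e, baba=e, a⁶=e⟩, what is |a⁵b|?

Compute successive powers until reaching e:
  (a⁵b)¹ = a⁵b, (a⁵b)² = e.
The smallest positive k with (a⁵b)ᵏ = e is 2.

Answer: 2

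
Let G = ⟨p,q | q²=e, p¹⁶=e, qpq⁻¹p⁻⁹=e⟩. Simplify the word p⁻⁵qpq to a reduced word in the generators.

Multiply left to right, reducing at each step:
  (p¹¹) · q = p¹¹q
  (p¹¹q) · p = p⁴q
  (p⁴q) · q = p⁴

Answer: p⁴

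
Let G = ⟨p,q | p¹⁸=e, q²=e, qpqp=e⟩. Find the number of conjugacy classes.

The conjugacy classes (representative and size) are:
  [e] (size 1), [p] (size 2), [p²] (size 2), [p³] (size 2), [p¹⁴] (size 2), [p⁵] (size 2), [p¹²] (size 2), [p⁷] (size 2), [p¹⁰] (size 2), [p⁹] (size 1), [p¹⁰q] (size 9), [pq] (size 9).
Class equation: 1 + 2 + 2 + 2 + 2 + 2 + 2 + 2 + 2 + 1 + 9 + 9 = 36 = |G|. So G has 12 conjugacy classes.

Answer: 12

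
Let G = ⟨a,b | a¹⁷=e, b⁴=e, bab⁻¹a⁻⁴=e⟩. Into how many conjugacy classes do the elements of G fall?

The conjugacy classes (representative and size) are:
  [e] (size 1), [a⁴] (size 4), [a²] (size 4), [a⁵] (size 4), [a¹¹] (size 4), [a⁷b] (size 17), [a³b²] (size 17), [a⁹b³] (size 17).
Class equation: 1 + 4 + 4 + 4 + 4 + 17 + 17 + 17 = 68 = |G|. So G has 8 conjugacy classes.

Answer: 8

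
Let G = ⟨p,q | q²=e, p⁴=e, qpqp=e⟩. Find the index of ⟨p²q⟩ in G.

First find ord(p²q) by computing successive powers:
  (p²q)¹ = p²q, (p²q)² = e.
So |⟨p²q⟩| = ord(p²q) = 2. With |G| = 8, by Lagrange [G : ⟨p²q⟩] = 8/2 = 4.

Answer: 4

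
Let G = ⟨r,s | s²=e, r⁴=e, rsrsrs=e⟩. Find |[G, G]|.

G' = [G, G] is generated by all commutators. The generator-pair commutators are: [r, s] = r²sr.
The subgroup they normally generate is {e, r², rs, sr³, r²sr, r³s, r²sr³, sr, rsr², sr²s, r²sr²s, r³sr²}, of order 12.
Check: |G/G'| = 24/12 = 2 is the order of the abelianisation.

Answer: 12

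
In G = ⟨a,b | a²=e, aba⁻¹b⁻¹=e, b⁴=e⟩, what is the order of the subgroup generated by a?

|⟨a⟩| equals the order of a. Compute successive powers until reaching e:
  a¹ = a, a² = e.
The smallest positive k with aᵏ = e is 2, so |⟨a⟩| = 2.

Answer: 2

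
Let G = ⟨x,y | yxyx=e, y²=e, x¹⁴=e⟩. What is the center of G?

An element z ∈ Z(G) iff z commutes with every generator.
For example x⁷ is central: (x⁷)·x = x⁸ = x·(x⁷); (x⁷)·y = x⁷y = y·(x⁷).
Whereas x ∉ Z(G) since x·y = xy ≠ x¹³y = y·x.
Checking each of the 28 elements this way gives Z(G) = {e, x⁷}, of order 2.

Answer: {e, x⁷}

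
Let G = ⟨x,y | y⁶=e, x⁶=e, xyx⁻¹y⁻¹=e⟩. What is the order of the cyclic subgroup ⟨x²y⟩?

|⟨x²y⟩| equals the order of x²y. Compute successive powers until reaching e:
  (x²y)¹ = x²y, (x²y)² = x⁴y², (x²y)³ = y³, (x²y)⁴ = x²y⁴, (x²y)⁵ = x⁴y⁵, (x²y)⁶ = e.
The smallest positive k with (x²y)ᵏ = e is 6, so |⟨x²y⟩| = 6.

Answer: 6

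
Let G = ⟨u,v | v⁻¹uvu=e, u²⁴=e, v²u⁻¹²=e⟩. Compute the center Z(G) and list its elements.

An element z ∈ Z(G) iff z commutes with every generator.
For example u¹² is central: (u¹²)·u = u¹³ = u·(u¹²); (u¹²)·v = v⁻¹ = v·(u¹²).
Whereas u ∉ Z(G) since u·v = uv ≠ u¹¹v⁻¹ = v·u.
Checking each of the 48 elements this way gives Z(G) = {e, u¹²}, of order 2.

Answer: {e, u¹²}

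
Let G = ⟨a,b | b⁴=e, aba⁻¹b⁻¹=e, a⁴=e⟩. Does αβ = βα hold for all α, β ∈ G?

Each pair of generators commutes: a·b = ab = b·a. Since the generators pairwise commute, every element of G commutes with every other, so G is abelian.

Answer: Yes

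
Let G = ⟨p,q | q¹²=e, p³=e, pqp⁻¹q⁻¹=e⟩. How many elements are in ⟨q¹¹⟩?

|⟨q¹¹⟩| equals the order of q¹¹. Compute successive powers until reaching e:
  (q¹¹)¹ = q¹¹, (q¹¹)² = q¹⁰, (q¹¹)³ = q⁹, (q¹¹)⁴ = q⁸, (q¹¹)⁵ = q⁷, (q¹¹)⁶ = q⁶, (q¹¹)⁷ = q⁵, (q¹¹)⁸ = q⁴, (q¹¹)⁹ = q³, (q¹¹)¹⁰ = q², (q¹¹)¹¹ = q, (q¹¹)¹² = e.
The smallest positive k with (q¹¹)ᵏ = e is 12, so |⟨q¹¹⟩| = 12.

Answer: 12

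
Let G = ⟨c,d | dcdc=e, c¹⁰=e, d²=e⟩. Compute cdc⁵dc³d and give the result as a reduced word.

Multiply left to right, reducing at each step:
  c · d = cd
  (cd) · c⁵ = c⁶d
  (c⁶d) · d = c⁶
  (c⁶) · c³ = c⁹
  (c⁹) · d = c⁹d

Answer: c⁹d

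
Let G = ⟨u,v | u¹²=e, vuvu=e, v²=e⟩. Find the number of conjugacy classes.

The conjugacy classes (representative and size) are:
  [e] (size 1), [u¹¹] (size 2), [u²] (size 2), [u⁹] (size 2), [u⁴] (size 2), [u⁵] (size 2), [u⁶] (size 1), [v] (size 6), [uv] (size 6).
Class equation: 1 + 2 + 2 + 2 + 2 + 2 + 1 + 6 + 6 = 24 = |G|. So G has 9 conjugacy classes.

Answer: 9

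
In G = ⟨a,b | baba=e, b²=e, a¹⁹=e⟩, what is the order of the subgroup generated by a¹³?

|⟨a¹³⟩| equals the order of a¹³. Compute successive powers until reaching e:
  (a¹³)¹ = a¹³, (a¹³)² = a⁷, (a¹³)³ = a, (a¹³)⁴ = a¹⁴, (a¹³)⁵ = a⁸, (a¹³)⁶ = a², (a¹³)⁷ = a¹⁵, (a¹³)⁸ = a⁹, (a¹³)⁹ = a³, (a¹³)¹⁰ = a¹⁶, (a¹³)¹¹ = a¹⁰, (a¹³)¹² = a⁴, (a¹³)¹³ = a¹⁷, (a¹³)¹⁴ = a¹¹, (a¹³)¹⁵ = a⁵, (a¹³)¹⁶ = a¹⁸, (a¹³)¹⁷ = a¹², (a¹³)¹⁸ = a⁶, (a¹³)¹⁹ = e.
The smallest positive k with (a¹³)ᵏ = e is 19, so |⟨a¹³⟩| = 19.

Answer: 19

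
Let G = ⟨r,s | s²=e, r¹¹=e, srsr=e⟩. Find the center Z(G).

An element z ∈ Z(G) iff z commutes with every generator.
For example e is central: e·r = r = r·e; e·s = s = s·e.
Whereas r ∉ Z(G) since r·s = rs ≠ r¹⁰s = s·r.
Checking each of the 22 elements this way gives Z(G) = {e}, of order 1.

Answer: {e}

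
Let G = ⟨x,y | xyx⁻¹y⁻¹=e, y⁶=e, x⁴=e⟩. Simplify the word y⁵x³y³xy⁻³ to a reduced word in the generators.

Multiply left to right, reducing at each step:
  (y⁵) · x³ = x³y⁵
  (x³y⁵) · y³ = x³y²
  (x³y²) · x = y²
  (y²) · y⁻³ = y⁵

Answer: y⁵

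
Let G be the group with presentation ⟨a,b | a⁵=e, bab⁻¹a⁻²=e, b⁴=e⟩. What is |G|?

Enumerate words in the generators, reducing via the relations: the distinct elements are
  {a, b, e, ab, a², a³, a⁴, b², b³, ab², ab³, a²b, a³b, a⁴b, a²b², a²b³, a³b², a³b³, a⁴b², a⁴b³}.
No further products give new elements, so |G| = 20.

Answer: 20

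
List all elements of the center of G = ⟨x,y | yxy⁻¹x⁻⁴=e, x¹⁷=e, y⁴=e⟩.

An element z ∈ Z(G) iff z commutes with every generator.
For example e is central: e·x = x = x·e; e·y = y = y·e.
Whereas x ∉ Z(G) since x·y = xy ≠ x⁴y = y·x.
Checking each of the 68 elements this way gives Z(G) = {e}, of order 1.

Answer: {e}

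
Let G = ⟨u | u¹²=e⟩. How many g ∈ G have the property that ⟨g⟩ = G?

G is cyclic of order 12. An element generates G iff its order is 12, and a cyclic group of order 12 has exactly φ(12) = 4 such elements.

Answer: 4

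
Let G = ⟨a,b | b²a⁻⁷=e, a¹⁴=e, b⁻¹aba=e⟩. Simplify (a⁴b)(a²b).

Compute (a⁴b) · (a²b) by multiplying left to right and reducing via the relations at each step:
  (a⁴b) · a² = a²b
  (a²b) · b = a⁹

Answer: a⁹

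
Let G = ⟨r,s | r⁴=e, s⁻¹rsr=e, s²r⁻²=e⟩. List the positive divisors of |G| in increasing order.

|G| = 8 = 2³. By Lagrange's theorem the order of any subgroup divides 8; the divisors of 8 are 1, 2, 4, 8.

Answer: 1, 2, 4, 8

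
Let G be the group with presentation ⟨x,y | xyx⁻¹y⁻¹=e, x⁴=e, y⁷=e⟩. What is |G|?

Enumerate words in the generators, reducing via the relations: the distinct elements are
  {e, x, y, xy, x², x³, y², y³, y⁴, y⁵, y⁶, xy², xy³, xy⁴, xy⁵, xy⁶, x²y, x³y, x²y², x²y³, x²y⁴, x²y⁵, x²y⁶, x³y², x³y³, x³y⁴, x³y⁵, x³y⁶}.
No further products give new elements, so |G| = 28.

Answer: 28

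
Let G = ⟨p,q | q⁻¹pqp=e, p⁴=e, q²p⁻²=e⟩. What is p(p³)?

Compute p · (p³) by multiplying left to right and reducing via the relations at each step:
  p · p³ = e

Answer: e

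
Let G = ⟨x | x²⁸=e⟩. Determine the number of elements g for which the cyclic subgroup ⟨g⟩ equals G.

G is cyclic of order 28. An element generates G iff its order is 28, and a cyclic group of order 28 has exactly φ(28) = 12 such elements.

Answer: 12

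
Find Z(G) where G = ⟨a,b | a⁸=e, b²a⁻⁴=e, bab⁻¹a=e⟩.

An element z ∈ Z(G) iff z commutes with every generator.
For example a⁴ is central: (a⁴)·a = a⁵ = a·(a⁴); (a⁴)·b = b⁻¹ = b·(a⁴).
Whereas a ∉ Z(G) since a·b = ab ≠ a³b⁻¹ = b·a.
Checking each of the 16 elements this way gives Z(G) = {e, a⁴}, of order 2.

Answer: {e, a⁴}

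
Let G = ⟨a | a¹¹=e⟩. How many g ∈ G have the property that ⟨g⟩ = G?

G is cyclic of order 11. An element generates G iff its order is 11, and a cyclic group of order 11 has exactly φ(11) = 10 such elements.

Answer: 10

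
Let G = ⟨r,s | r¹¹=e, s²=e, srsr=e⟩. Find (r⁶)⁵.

Compute successive powers of (r⁶), reducing at each step:
  (r⁶)²: (r⁶) · r⁶ = r
  (r⁶)³: r · r⁶ = r⁷
  (r⁶)⁴: (r⁷) · r⁶ = r²
  (r⁶)⁵: (r²) · r⁶ = r⁸

Answer: r⁸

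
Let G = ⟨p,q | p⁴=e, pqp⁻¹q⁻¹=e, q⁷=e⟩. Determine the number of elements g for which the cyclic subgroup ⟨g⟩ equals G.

G is cyclic of order 28. An element generates G iff its order is 28, and a cyclic group of order 28 has exactly φ(28) = 12 such elements.

Answer: 12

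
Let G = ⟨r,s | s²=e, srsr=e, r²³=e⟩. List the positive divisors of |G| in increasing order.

|G| = 46 = 2 · 23. By Lagrange's theorem the order of any subgroup divides 46; the divisors of 46 are 1, 2, 23, 46.

Answer: 1, 2, 23, 46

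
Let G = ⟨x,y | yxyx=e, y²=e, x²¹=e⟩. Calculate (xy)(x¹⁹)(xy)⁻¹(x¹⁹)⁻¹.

[(xy), (x¹⁹)] = (xy)·(x¹⁹)·(xy)⁻¹·(x¹⁹)⁻¹.
  (xy) · (x¹⁹) = x³y
  (x³y) · (xy) = x²
  (x²) · (x²) = x⁴

Answer: x⁴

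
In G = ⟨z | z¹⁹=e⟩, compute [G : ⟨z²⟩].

First find ord(z²) by computing successive powers:
  (z²)¹ = z², (z²)² = z⁴, (z²)³ = z⁶, (z²)⁴ = z⁸, (z²)⁵ = z¹⁰, (z²)⁶ = z¹², (z²)⁷ = z¹⁴, (z²)⁸ = z¹⁶, (z²)⁹ = z¹⁸, (z²)¹⁰ = z, (z²)¹¹ = z³, (z²)¹² = z⁵, (z²)¹³ = z⁷, (z²)¹⁴ = z⁹, (z²)¹⁵ = z¹¹, (z²)¹⁶ = z¹³, (z²)¹⁷ = z¹⁵, (z²)¹⁸ = z¹⁷, (z²)¹⁹ = e.
So |⟨z²⟩| = ord(z²) = 19. With |G| = 19, by Lagrange [G : ⟨z²⟩] = 19/19 = 1.

Answer: 1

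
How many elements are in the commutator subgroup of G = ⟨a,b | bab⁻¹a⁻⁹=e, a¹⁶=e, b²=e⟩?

G' = [G, G] is generated by all commutators. The generator-pair commutators are: [a, b] = a⁸.
The subgroup they normally generate is {e, a⁸}, of order 2.
Check: |G/G'| = 32/2 = 16 is the order of the abelianisation.

Answer: 2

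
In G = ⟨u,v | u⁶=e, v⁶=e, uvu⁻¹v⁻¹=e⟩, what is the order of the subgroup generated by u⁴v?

|⟨u⁴v⟩| equals the order of u⁴v. Compute successive powers until reaching e:
  (u⁴v)¹ = u⁴v, (u⁴v)² = u²v², (u⁴v)³ = v³, (u⁴v)⁴ = u⁴v⁴, (u⁴v)⁵ = u²v⁵, (u⁴v)⁶ = e.
The smallest positive k with (u⁴v)ᵏ = e is 6, so |⟨u⁴v⟩| = 6.

Answer: 6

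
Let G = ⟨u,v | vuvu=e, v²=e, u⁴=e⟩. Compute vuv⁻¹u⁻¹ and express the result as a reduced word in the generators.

[v, u] = v·u·v⁻¹·u⁻¹.
  v · u = u³v
  (u³v) · v = u³
  (u³) · (u³) = u²

Answer: u²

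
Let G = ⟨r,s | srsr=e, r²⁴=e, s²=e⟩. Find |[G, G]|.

G' = [G, G] is generated by all commutators. The generator-pair commutators are: [r, s] = r².
The subgroup they normally generate is {e, r², r⁴, r⁶, r⁸, r¹⁰, r¹², r¹⁴, r¹⁶, r¹⁸, r²⁰, r²²}, of order 12.
Check: |G/G'| = 48/12 = 4 is the order of the abelianisation.

Answer: 12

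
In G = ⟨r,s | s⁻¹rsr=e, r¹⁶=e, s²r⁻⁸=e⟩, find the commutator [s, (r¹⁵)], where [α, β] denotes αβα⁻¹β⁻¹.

[s, (r¹⁵)] = s·(r¹⁵)·s⁻¹·(r¹⁵)⁻¹.
  s · (r¹⁵) = rs
  (rs) · (s⁻¹) = r
  r · r = r²

Answer: r²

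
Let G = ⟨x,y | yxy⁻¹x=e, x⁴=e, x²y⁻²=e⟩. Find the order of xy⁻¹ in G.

Compute successive powers until reaching e:
  (xy⁻¹)¹ = xy⁻¹, (xy⁻¹)² = x², (xy⁻¹)³ = xy, (xy⁻¹)⁴ = e.
The smallest positive k with (xy⁻¹)ᵏ = e is 4.

Answer: 4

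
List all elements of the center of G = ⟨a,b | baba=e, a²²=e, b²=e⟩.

An element z ∈ Z(G) iff z commutes with every generator.
For example a¹¹ is central: (a¹¹)·a = a¹² = a·(a¹¹); (a¹¹)·b = a¹¹b = b·(a¹¹).
Whereas a ∉ Z(G) since a·b = ab ≠ a²¹b = b·a.
Checking each of the 44 elements this way gives Z(G) = {e, a¹¹}, of order 2.

Answer: {e, a¹¹}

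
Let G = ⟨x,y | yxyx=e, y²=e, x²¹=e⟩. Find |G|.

Enumerate words in the generators, reducing via the relations: the distinct elements are
  {e, x, y, xy, x², x³, x⁴, x⁵, x⁶, x⁷, x⁸, x⁹, x²y, x²⁰, x³y, x¹², x¹³, x¹¹, x¹⁰, x¹⁴, x¹⁵, x¹⁶, x¹⁷, x¹⁸, x¹⁹, x⁴y, x⁵y, x⁶y, x⁷y, x⁸y, x⁹y, x²⁰y, x¹²y, x¹³y, x¹¹y, x¹⁰y, x¹⁴y, x¹⁵y, x¹⁶y, x¹⁷y, x¹⁸y, x¹⁹y}.
No further products give new elements, so |G| = 42.

Answer: 42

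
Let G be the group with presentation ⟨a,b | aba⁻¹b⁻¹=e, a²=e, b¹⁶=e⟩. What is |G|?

Enumerate words in the generators, reducing via the relations: the distinct elements are
  {a, b, e, ab, b², b³, b⁴, b⁵, b⁶, b⁷, b⁸, b⁹, ab², ab³, ab⁴, ab⁵, ab⁶, ab⁷, ab⁸, ab⁹, b¹², b¹³, b¹¹, b¹⁰, b¹⁴, b¹⁵, ab¹², ab¹³, ab¹¹, ab¹⁰, ab¹⁴, ab¹⁵}.
No further products give new elements, so |G| = 32.

Answer: 32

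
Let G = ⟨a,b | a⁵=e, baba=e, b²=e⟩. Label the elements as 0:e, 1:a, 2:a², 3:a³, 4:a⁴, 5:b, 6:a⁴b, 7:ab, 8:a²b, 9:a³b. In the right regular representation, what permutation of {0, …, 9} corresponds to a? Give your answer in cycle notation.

(0 1 2 3 4)(5 6 9 8 7)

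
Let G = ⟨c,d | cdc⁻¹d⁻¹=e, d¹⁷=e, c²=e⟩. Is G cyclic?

|G| = 34. The element cd has order 34 (its powers give 34 distinct elements), so ⟨cd⟩ = G and G is cyclic.

Answer: Yes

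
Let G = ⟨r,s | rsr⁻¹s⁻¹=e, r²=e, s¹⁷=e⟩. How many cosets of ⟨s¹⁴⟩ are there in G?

First find ord(s¹⁴) by computing successive powers:
  (s¹⁴)¹ = s¹⁴, (s¹⁴)² = s¹¹, (s¹⁴)³ = s⁸, (s¹⁴)⁴ = s⁵, (s¹⁴)⁵ = s², (s¹⁴)⁶ = s¹⁶, (s¹⁴)⁷ = s¹³, (s¹⁴)⁸ = s¹⁰, (s¹⁴)⁹ = s⁷, (s¹⁴)¹⁰ = s⁴, (s¹⁴)¹¹ = s, (s¹⁴)¹² = s¹⁵, (s¹⁴)¹³ = s¹², (s¹⁴)¹⁴ = s⁹, (s¹⁴)¹⁵ = s⁶, (s¹⁴)¹⁶ = s³, (s¹⁴)¹⁷ = e.
So |⟨s¹⁴⟩| = ord(s¹⁴) = 17. With |G| = 34, by Lagrange [G : ⟨s¹⁴⟩] = 34/17 = 2.

Answer: 2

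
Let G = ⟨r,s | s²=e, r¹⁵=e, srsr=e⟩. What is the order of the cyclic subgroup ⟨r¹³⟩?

|⟨r¹³⟩| equals the order of r¹³. Compute successive powers until reaching e:
  (r¹³)¹ = r¹³, (r¹³)² = r¹¹, (r¹³)³ = r⁹, (r¹³)⁴ = r⁷, (r¹³)⁵ = r⁵, (r¹³)⁶ = r³, (r¹³)⁷ = r, (r¹³)⁸ = r¹⁴, (r¹³)⁹ = r¹², (r¹³)¹⁰ = r¹⁰, (r¹³)¹¹ = r⁸, (r¹³)¹² = r⁶, (r¹³)¹³ = r⁴, (r¹³)¹⁴ = r², (r¹³)¹⁵ = e.
The smallest positive k with (r¹³)ᵏ = e is 15, so |⟨r¹³⟩| = 15.

Answer: 15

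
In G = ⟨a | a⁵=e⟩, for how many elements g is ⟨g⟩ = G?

G is cyclic of order 5. An element generates G iff its order is 5, and a cyclic group of order 5 has exactly φ(5) = 4 such elements.

Answer: 4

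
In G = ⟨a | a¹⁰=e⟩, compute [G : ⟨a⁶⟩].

First find ord(a⁶) by computing successive powers:
  (a⁶)¹ = a⁶, (a⁶)² = a², (a⁶)³ = a⁸, (a⁶)⁴ = a⁴, (a⁶)⁵ = e.
So |⟨a⁶⟩| = ord(a⁶) = 5. With |G| = 10, by Lagrange [G : ⟨a⁶⟩] = 10/5 = 2.

Answer: 2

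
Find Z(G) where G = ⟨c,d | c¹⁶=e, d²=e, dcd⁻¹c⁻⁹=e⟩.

An element z ∈ Z(G) iff z commutes with every generator.
For example c² is central: (c²)·c = c³ = c·(c²); (c²)·d = c²d = d·(c²).
Whereas c ∉ Z(G) since c·d = cd ≠ c⁹d = d·c.
Checking each of the 32 elements this way gives Z(G) = {e, c², c⁴, c⁶, c⁸, c¹⁰, c¹², c¹⁴}, of order 8.

Answer: {e, c², c⁴, c⁶, c⁸, c¹⁰, c¹², c¹⁴}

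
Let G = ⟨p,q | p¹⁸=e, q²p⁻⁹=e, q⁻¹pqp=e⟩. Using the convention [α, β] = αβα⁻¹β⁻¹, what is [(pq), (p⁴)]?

[(pq), (p⁴)] = (pq)·(p⁴)·(pq)⁻¹·(p⁴)⁻¹.
  (pq) · (p⁴) = p⁶q⁻¹
  (p⁶q⁻¹) · (pq⁻¹) = p¹⁴
  (p¹⁴) · (p¹⁴) = p¹⁰

Answer: p¹⁰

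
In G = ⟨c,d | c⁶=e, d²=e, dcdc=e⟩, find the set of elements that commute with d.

⟨d⟩ ⊆ C_G(d) since powers of d commute with d; so |C_G(d)| ≥ |⟨d⟩| = 2.
By orbit–stabilizer, |C_G(d)| = |G| / |conj. class of d| = 12 / 3 = 4.
The 4 elements commuting with d are {e, c³, d, c³d}.

Answer: {e, c³, d, c³d}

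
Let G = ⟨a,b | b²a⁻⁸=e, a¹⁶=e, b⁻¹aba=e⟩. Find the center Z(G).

An element z ∈ Z(G) iff z commutes with every generator.
For example a⁸ is central: (a⁸)·a = a⁹ = a·(a⁸); (a⁸)·b = b⁻¹ = b·(a⁸).
Whereas a ∉ Z(G) since a·b = ab ≠ a⁷b⁻¹ = b·a.
Checking each of the 32 elements this way gives Z(G) = {e, a⁸}, of order 2.

Answer: {e, a⁸}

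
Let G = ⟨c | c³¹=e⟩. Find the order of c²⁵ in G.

Compute successive powers until reaching e:
  (c²⁵)¹ = c²⁵, (c²⁵)² = c¹⁹, (c²⁵)³ = c¹³, (c²⁵)⁴ = c⁷, (c²⁵)⁵ = c, (c²⁵)⁶ = c²⁶, (c²⁵)⁷ = c²⁰, (c²⁵)⁸ = c¹⁴, (c²⁵)⁹ = c⁸, (c²⁵)¹⁰ = c², (c²⁵)¹¹ = c²⁷, (c²⁵)¹² = c²¹, (c²⁵)¹³ = c¹⁵, (c²⁵)¹⁴ = c⁹, (c²⁵)¹⁵ = c³, (c²⁵)¹⁶ = c²⁸, (c²⁵)¹⁷ = c²², (c²⁵)¹⁸ = c¹⁶, (c²⁵)¹⁹ = c¹⁰, (c²⁵)²⁰ = c⁴, (c²⁵)²¹ = c²⁹, (c²⁵)²² = c²³, (c²⁵)²³ = c¹⁷, (c²⁵)²⁴ = c¹¹, (c²⁵)²⁵ = c⁵, (c²⁵)²⁶ = c³⁰, (c²⁵)²⁷ = c²⁴, (c²⁵)²⁸ = c¹⁸, (c²⁵)²⁹ = c¹², (c²⁵)³⁰ = c⁶, (c²⁵)³¹ = e.
The smallest positive k with (c²⁵)ᵏ = e is 31.

Answer: 31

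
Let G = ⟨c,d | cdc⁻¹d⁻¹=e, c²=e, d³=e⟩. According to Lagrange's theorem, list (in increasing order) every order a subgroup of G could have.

|G| = 6 = 2 · 3. By Lagrange's theorem the order of any subgroup divides 6; the divisors of 6 are 1, 2, 3, 6.

Answer: 1, 2, 3, 6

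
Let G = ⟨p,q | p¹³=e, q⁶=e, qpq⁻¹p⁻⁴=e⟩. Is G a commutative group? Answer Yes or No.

p·q = pq but q·p = p⁴q, so p·q ≠ q·p and G is not abelian.

Answer: No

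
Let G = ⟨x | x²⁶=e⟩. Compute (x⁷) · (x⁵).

Compute (x⁷) · (x⁵) by multiplying left to right and reducing via the relations at each step:
  (x⁷) · x⁵ = x¹²

Answer: x¹²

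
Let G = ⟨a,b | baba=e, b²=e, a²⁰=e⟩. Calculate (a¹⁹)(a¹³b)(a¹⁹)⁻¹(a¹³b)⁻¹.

[(a¹⁹), (a¹³b)] = (a¹⁹)·(a¹³b)·(a¹⁹)⁻¹·(a¹³b)⁻¹.
  (a¹⁹) · (a¹³b) = a¹²b
  (a¹²b) · a = a¹¹b
  (a¹¹b) · (a¹³b) = a¹⁸

Answer: a¹⁸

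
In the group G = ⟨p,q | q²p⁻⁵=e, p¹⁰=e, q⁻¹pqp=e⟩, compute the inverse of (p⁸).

The order of (p⁸) is 5 (smallest k with (p⁸)ᵏ = e), so (p⁸)⁻¹ = (p⁸)⁴ = p².
Check: (p⁸) · (p²) → (p⁸) · p² = e, giving e as required.

Answer: p²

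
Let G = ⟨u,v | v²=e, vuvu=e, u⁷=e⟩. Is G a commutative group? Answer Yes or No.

u·v = uv but v·u = u⁶v, so u·v ≠ v·u and G is not abelian.

Answer: No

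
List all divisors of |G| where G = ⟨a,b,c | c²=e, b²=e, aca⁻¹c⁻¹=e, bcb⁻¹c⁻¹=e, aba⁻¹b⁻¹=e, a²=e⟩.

|G| = 8 = 2³. By Lagrange's theorem the order of any subgroup divides 8; the divisors of 8 are 1, 2, 4, 8.

Answer: 1, 2, 4, 8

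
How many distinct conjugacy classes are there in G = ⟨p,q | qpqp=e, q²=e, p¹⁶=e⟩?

The conjugacy classes (representative and size) are:
  [e] (size 1), [p¹⁵] (size 2), [p²] (size 2), [p³] (size 2), [p¹²] (size 2), [p⁵] (size 2), [p⁶] (size 2), [p⁷] (size 2), [p⁸] (size 1), [p²q] (size 8), [p¹⁵q] (size 8).
Class equation: 1 + 2 + 2 + 2 + 2 + 2 + 2 + 2 + 1 + 8 + 8 = 32 = |G|. So G has 11 conjugacy classes.

Answer: 11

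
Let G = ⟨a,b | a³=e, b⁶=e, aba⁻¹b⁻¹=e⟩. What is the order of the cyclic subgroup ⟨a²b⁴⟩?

|⟨a²b⁴⟩| equals the order of a²b⁴. Compute successive powers until reaching e:
  (a²b⁴)¹ = a²b⁴, (a²b⁴)² = ab², (a²b⁴)³ = e.
The smallest positive k with (a²b⁴)ᵏ = e is 3, so |⟨a²b⁴⟩| = 3.

Answer: 3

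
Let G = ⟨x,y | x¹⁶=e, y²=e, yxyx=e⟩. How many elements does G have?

Enumerate words in the generators, reducing via the relations: the distinct elements are
  {e, x, y, xy, x², x³, x⁴, x⁵, x⁶, x⁷, x⁸, x⁹, x²y, x³y, x¹², x¹³, x¹¹, x¹⁰, x¹⁴, x¹⁵, x⁴y, x⁵y, x⁶y, x⁷y, x⁸y, x⁹y, x¹²y, x¹³y, x¹¹y, x¹⁰y, x¹⁴y, x¹⁵y}.
No further products give new elements, so |G| = 32.

Answer: 32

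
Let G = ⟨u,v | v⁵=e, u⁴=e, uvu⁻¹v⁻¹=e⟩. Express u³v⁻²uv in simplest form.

Multiply left to right, reducing at each step:
  (u³) · v⁻² = u³v³
  (u³v³) · u = v³
  (v³) · v = v⁴

Answer: v⁴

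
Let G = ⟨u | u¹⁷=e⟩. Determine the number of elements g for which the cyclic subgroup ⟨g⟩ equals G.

G is cyclic of order 17. An element generates G iff its order is 17, and a cyclic group of order 17 has exactly φ(17) = 16 such elements.

Answer: 16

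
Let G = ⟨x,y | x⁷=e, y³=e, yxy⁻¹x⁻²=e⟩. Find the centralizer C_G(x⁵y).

⟨x⁵y⟩ ⊆ C_G(x⁵y) since powers of x⁵y commute with x⁵y; so |C_G(x⁵y)| ≥ |⟨x⁵y⟩| = 3.
By orbit–stabilizer, |C_G(x⁵y)| = |G| / |conj. class of x⁵y| = 21 / 7 = 3.
The 3 elements commuting with x⁵y are {e, xy², x⁵y}.

Answer: {e, xy², x⁵y}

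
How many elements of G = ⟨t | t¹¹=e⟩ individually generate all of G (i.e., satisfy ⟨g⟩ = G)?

G is cyclic of order 11. An element generates G iff its order is 11, and a cyclic group of order 11 has exactly φ(11) = 10 such elements.

Answer: 10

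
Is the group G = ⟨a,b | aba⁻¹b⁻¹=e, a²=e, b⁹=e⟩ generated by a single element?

|G| = 18. The element ab has order 18 (its powers give 18 distinct elements), so ⟨ab⟩ = G and G is cyclic.

Answer: Yes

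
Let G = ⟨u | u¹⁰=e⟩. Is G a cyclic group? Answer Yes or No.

|G| = 10. The element u has order 10 (its powers give 10 distinct elements), so ⟨u⟩ = G and G is cyclic.

Answer: Yes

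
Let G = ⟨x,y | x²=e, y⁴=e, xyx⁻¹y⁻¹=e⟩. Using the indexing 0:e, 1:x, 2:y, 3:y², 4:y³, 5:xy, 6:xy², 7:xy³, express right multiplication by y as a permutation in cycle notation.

(0 2 3 4)(1 5 6 7)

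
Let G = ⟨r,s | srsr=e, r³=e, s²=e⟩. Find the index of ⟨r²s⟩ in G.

First find ord(r²s) by computing successive powers:
  (r²s)¹ = r²s, (r²s)² = e.
So |⟨r²s⟩| = ord(r²s) = 2. With |G| = 6, by Lagrange [G : ⟨r²s⟩] = 6/2 = 3.

Answer: 3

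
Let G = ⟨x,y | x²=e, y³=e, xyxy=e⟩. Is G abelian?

x·y = xy but y·x = xy², so x·y ≠ y·x and G is not abelian.

Answer: No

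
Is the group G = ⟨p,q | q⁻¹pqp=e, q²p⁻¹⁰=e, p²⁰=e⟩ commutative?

p·q = pq but q·p = p⁹q⁻¹, so p·q ≠ q·p and G is not abelian.

Answer: No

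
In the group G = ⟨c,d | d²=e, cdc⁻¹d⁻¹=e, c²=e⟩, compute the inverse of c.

The order of c is 2 (smallest k with cᵏ = e), so c⁻¹ = c¹ = c.
Check: c · c → c · c = e, giving e as required.

Answer: c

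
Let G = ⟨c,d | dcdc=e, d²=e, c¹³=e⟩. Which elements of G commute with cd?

⟨cd⟩ ⊆ C_G(cd) since powers of cd commute with cd; so |C_G(cd)| ≥ |⟨cd⟩| = 2.
By orbit–stabilizer, |C_G(cd)| = |G| / |conj. class of cd| = 26 / 13 = 2.
The 2 elements commuting with cd are {e, cd}.

Answer: {e, cd}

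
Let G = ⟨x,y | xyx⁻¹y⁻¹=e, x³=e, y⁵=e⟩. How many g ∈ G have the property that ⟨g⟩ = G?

G is cyclic of order 15. An element generates G iff its order is 15, and a cyclic group of order 15 has exactly φ(15) = 8 such elements.

Answer: 8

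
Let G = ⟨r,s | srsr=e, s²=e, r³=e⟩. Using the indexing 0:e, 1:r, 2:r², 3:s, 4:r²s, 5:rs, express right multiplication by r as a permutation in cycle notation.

(0 1 2)(3 4 5)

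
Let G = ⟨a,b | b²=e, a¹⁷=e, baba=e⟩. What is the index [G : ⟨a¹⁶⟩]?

First find ord(a¹⁶) by computing successive powers:
  (a¹⁶)¹ = a¹⁶, (a¹⁶)² = a¹⁵, (a¹⁶)³ = a¹⁴, (a¹⁶)⁴ = a¹³, (a¹⁶)⁵ = a¹², (a¹⁶)⁶ = a¹¹, (a¹⁶)⁷ = a¹⁰, (a¹⁶)⁸ = a⁹, (a¹⁶)⁹ = a⁸, (a¹⁶)¹⁰ = a⁷, (a¹⁶)¹¹ = a⁶, (a¹⁶)¹² = a⁵, (a¹⁶)¹³ = a⁴, (a¹⁶)¹⁴ = a³, (a¹⁶)¹⁵ = a², (a¹⁶)¹⁶ = a, (a¹⁶)¹⁷ = e.
So |⟨a¹⁶⟩| = ord(a¹⁶) = 17. With |G| = 34, by Lagrange [G : ⟨a¹⁶⟩] = 34/17 = 2.

Answer: 2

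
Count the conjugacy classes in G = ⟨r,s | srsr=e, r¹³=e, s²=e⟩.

The conjugacy classes (representative and size) are:
  [e] (size 1), [r¹²] (size 2), [r¹¹] (size 2), [r³] (size 2), [r⁴] (size 2), [r⁸] (size 2), [r⁶] (size 2), [s] (size 13).
Class equation: 1 + 2 + 2 + 2 + 2 + 2 + 2 + 13 = 26 = |G|. So G has 8 conjugacy classes.

Answer: 8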